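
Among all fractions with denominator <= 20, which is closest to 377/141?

8/3

Expand x = 377/141 as a continued fraction with the Euclidean algorithm:
  377 = 2*141 + 95, so a_0 = 2.
  141 = 1*95 + 46, so a_1 = 1.
  95 = 2*46 + 3, so a_2 = 2.
  46 = 15*3 + 1, so a_3 = 15.
  3 = 3*1 + 0, so a_4 = 3.
so x = [2; 1, 2, 15, 3].
Convergents (p_i = a_i*p_{i-1} + p_{i-2}, q_i = a_i*q_{i-1} + q_{i-2} with p_{-2}=0, p_{-1}=1, q_{-2}=1, q_{-1}=0), until the denominator exceeds 20:
  i=0: a_0=2, p_0 = 2*1 + 0 = 2, q_0 = 2*0 + 1 = 1.
  i=1: a_1=1, p_1 = 1*2 + 1 = 3, q_1 = 1*1 + 0 = 1.
  i=2: a_2=2, p_2 = 2*3 + 2 = 8, q_2 = 2*1 + 1 = 3.
  i=3: a_3=15, p_3 = 15*8 + 3 = 123, q_3 = 15*3 + 1 = 46.
q_3 = 46 > 20, so the last convergent with denominator <= 20 is p_2/q_2 = 8/3.
The closest fraction with denominator <= 20 is either p_2/q_2 or the intermediate fraction (k*p_2 + p_1)/(k*q_2 + q_1) with the largest k >= 1 whose denominator stays <= 20; these approach x as k grows, and every other convergent or intermediate fraction in range is farther away.
Largest k: floor((20 - q_1)/q_2) = floor((20 - 1)/3) = 6.
That gives (6*8 + 3)/(6*3 + 1) = 51/19.
Compare the errors: |x - 8/3| = |377*3 - 8*141|/(141*3) = 3/423, and |x - 51/19| = |377*19 - 51*141|/(141*19) = 28/2679.
Cross-multiplying, 3*2679 = 8037 < 11844 = 28*423, so 3/423 is smaller: the convergent 8/3 is closer to x than 51/19.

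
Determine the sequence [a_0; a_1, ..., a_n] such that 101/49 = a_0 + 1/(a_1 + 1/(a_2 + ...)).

[2; 16, 3]

Run the Euclidean algorithm on 101 and 49; the successive quotients are the partial quotients a_0, a_1, ... (each step inverts the fractional part left over by the previous one):
  101 = 2*49 + 3, so a_0 = 2.
  49 = 16*3 + 1, so a_1 = 16.
  3 = 3*1 + 0, so a_2 = 3.
The remainder reaches 0 after 3 divisions, so the expansion has 3 partial quotients, read off in order.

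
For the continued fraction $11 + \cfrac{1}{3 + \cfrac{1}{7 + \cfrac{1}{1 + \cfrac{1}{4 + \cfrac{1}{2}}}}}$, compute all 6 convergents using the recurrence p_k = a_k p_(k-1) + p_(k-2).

Using the convergent recurrence p_i = a_i*p_{i-1} + p_{i-2}, q_i = a_i*q_{i-1} + q_{i-2} with p_{-2}=0, p_{-1}=1, q_{-2}=1, q_{-1}=0:
  i=0: a_0=11, p_0 = 11*1 + 0 = 11, q_0 = 11*0 + 1 = 1.
  i=1: a_1=3, p_1 = 3*11 + 1 = 34, q_1 = 3*1 + 0 = 3.
  i=2: a_2=7, p_2 = 7*34 + 11 = 249, q_2 = 7*3 + 1 = 22.
  i=3: a_3=1, p_3 = 1*249 + 34 = 283, q_3 = 1*22 + 3 = 25.
  i=4: a_4=4, p_4 = 4*283 + 249 = 1381, q_4 = 4*25 + 22 = 122.
  i=5: a_5=2, p_5 = 2*1381 + 283 = 3045, q_5 = 2*122 + 25 = 269.

11/1, 34/3, 249/22, 283/25, 1381/122, 3045/269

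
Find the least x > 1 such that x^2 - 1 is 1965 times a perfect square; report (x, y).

(x, y) = (1176119, 26532)

First expand sqrt(1965) as a continued fraction. With x_i = (sqrt(1965) + m_i)/d_i and (m_0, d_0) = (0, 1): a_0 = floor(sqrt(1965)) = 44, since 44^2 = 1936 <= 1965 < 2025 = 45^2.
Iterate m_{i+1} = d_i*a_i - m_i, d_{i+1} = (1965 - m_{i+1}^2)/d_i, a_{i+1} = floor((a_0 + m_{i+1})/d_{i+1}):
  m_1 = 1*44 - 0 = 44, d_1 = (1965 - 44^2)/1 = 29/1 = 29, a_1 = floor((44 + 44)/29) = 3.
  m_2 = 29*3 - 44 = 43, d_2 = (1965 - 43^2)/29 = 116/29 = 4, a_2 = floor((44 + 43)/4) = 21.
  m_3 = 4*21 - 43 = 41, d_3 = (1965 - 41^2)/4 = 284/4 = 71, a_3 = floor((44 + 41)/71) = 1.
  m_4 = 71*1 - 41 = 30, d_4 = (1965 - 30^2)/71 = 1065/71 = 15, a_4 = floor((44 + 30)/15) = 4.
  m_5 = 15*4 - 30 = 30, d_5 = (1965 - 30^2)/15 = 1065/15 = 71, a_5 = floor((44 + 30)/71) = 1.
  m_6 = 71*1 - 30 = 41, d_6 = (1965 - 41^2)/71 = 284/71 = 4, a_6 = floor((44 + 41)/4) = 21.
  m_7 = 4*21 - 41 = 43, d_7 = (1965 - 43^2)/4 = 116/4 = 29, a_7 = floor((44 + 43)/29) = 3.
  m_8 = 29*3 - 43 = 44, d_8 = (1965 - 44^2)/29 = 29/29 = 1, a_8 = floor((44 + 44)/1) = 88.
  m_9 = 1*88 - 44 = 44, d_9 = (1965 - 44^2)/1 = 29/1 = 29: (m_9, d_9) = (m_1, d_1) = (44, 29), so from here the quotients repeat a_1, ..., a_8; the period length is 8.
So sqrt(1965) = [44; (3, 21, 1, 4, 1, 21, 3, 88)] with period length k = 8.
k is even, so the fundamental solution of x^2 - 1965y^2 = 1 is (p_{k-1}, q_{k-1}) = (p_7, q_7); compute convergents through index 7.
Convergents (p_i = a_i*p_{i-1} + p_{i-2}, q_i = a_i*q_{i-1} + q_{i-2} with p_{-2}=0, p_{-1}=1, q_{-2}=1, q_{-1}=0):
  i=0: a_0=44, p_0 = 44*1 + 0 = 44, q_0 = 44*0 + 1 = 1.
  i=1: a_1=3, p_1 = 3*44 + 1 = 133, q_1 = 3*1 + 0 = 3.
  i=2: a_2=21, p_2 = 21*133 + 44 = 2837, q_2 = 21*3 + 1 = 64.
  i=3: a_3=1, p_3 = 1*2837 + 133 = 2970, q_3 = 1*64 + 3 = 67.
  i=4: a_4=4, p_4 = 4*2970 + 2837 = 14717, q_4 = 4*67 + 64 = 332.
  i=5: a_5=1, p_5 = 1*14717 + 2970 = 17687, q_5 = 1*332 + 67 = 399.
  i=6: a_6=21, p_6 = 21*17687 + 14717 = 386144, q_6 = 21*399 + 332 = 8711.
  i=7: a_7=3, p_7 = 3*386144 + 17687 = 1176119, q_7 = 3*8711 + 399 = 26532.
Check: 1176119^2 - 1965*26532^2 = 1383255902161 - 1383255902160 = 1, so (x, y) = (1176119, 26532) solves the equation, and by the theorem it is the least positive solution.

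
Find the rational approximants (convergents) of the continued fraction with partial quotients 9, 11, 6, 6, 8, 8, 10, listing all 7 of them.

9/1, 100/11, 609/67, 3754/413, 30641/3371, 248882/27381, 2519461/277181

Using the convergent recurrence p_i = a_i*p_{i-1} + p_{i-2}, q_i = a_i*q_{i-1} + q_{i-2} with p_{-2}=0, p_{-1}=1, q_{-2}=1, q_{-1}=0:
  i=0: a_0=9, p_0 = 9*1 + 0 = 9, q_0 = 9*0 + 1 = 1.
  i=1: a_1=11, p_1 = 11*9 + 1 = 100, q_1 = 11*1 + 0 = 11.
  i=2: a_2=6, p_2 = 6*100 + 9 = 609, q_2 = 6*11 + 1 = 67.
  i=3: a_3=6, p_3 = 6*609 + 100 = 3754, q_3 = 6*67 + 11 = 413.
  i=4: a_4=8, p_4 = 8*3754 + 609 = 30641, q_4 = 8*413 + 67 = 3371.
  i=5: a_5=8, p_5 = 8*30641 + 3754 = 248882, q_5 = 8*3371 + 413 = 27381.
  i=6: a_6=10, p_6 = 10*248882 + 30641 = 2519461, q_6 = 10*27381 + 3371 = 277181.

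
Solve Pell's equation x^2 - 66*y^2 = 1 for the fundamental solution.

(x, y) = (65, 8)

First expand sqrt(66) as a continued fraction. With x_i = (sqrt(66) + m_i)/d_i and (m_0, d_0) = (0, 1): a_0 = floor(sqrt(66)) = 8, since 8^2 = 64 <= 66 < 81 = 9^2.
Iterate m_{i+1} = d_i*a_i - m_i, d_{i+1} = (66 - m_{i+1}^2)/d_i, a_{i+1} = floor((a_0 + m_{i+1})/d_{i+1}):
  m_1 = 1*8 - 0 = 8, d_1 = (66 - 8^2)/1 = 2/1 = 2, a_1 = floor((8 + 8)/2) = 8.
  m_2 = 2*8 - 8 = 8, d_2 = (66 - 8^2)/2 = 2/2 = 1, a_2 = floor((8 + 8)/1) = 16.
  m_3 = 1*16 - 8 = 8, d_3 = (66 - 8^2)/1 = 2/1 = 2: (m_3, d_3) = (m_1, d_1) = (8, 2), so from here the quotients repeat a_1, a_2; the period length is 2.
So sqrt(66) = [8; (8, 16)] with period length k = 2.
k is even, so the fundamental solution of x^2 - 66y^2 = 1 is (p_{k-1}, q_{k-1}) = (p_1, q_1); compute convergents through index 1.
Convergents (p_i = a_i*p_{i-1} + p_{i-2}, q_i = a_i*q_{i-1} + q_{i-2} with p_{-2}=0, p_{-1}=1, q_{-2}=1, q_{-1}=0):
  i=0: a_0=8, p_0 = 8*1 + 0 = 8, q_0 = 8*0 + 1 = 1.
  i=1: a_1=8, p_1 = 8*8 + 1 = 65, q_1 = 8*1 + 0 = 8.
Check: 65^2 - 66*8^2 = 4225 - 4224 = 1, so (x, y) = (65, 8) solves the equation, and by the theorem it is the least positive solution.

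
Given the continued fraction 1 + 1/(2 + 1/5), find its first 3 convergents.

Using the convergent recurrence p_i = a_i*p_{i-1} + p_{i-2}, q_i = a_i*q_{i-1} + q_{i-2} with p_{-2}=0, p_{-1}=1, q_{-2}=1, q_{-1}=0:
  i=0: a_0=1, p_0 = 1*1 + 0 = 1, q_0 = 1*0 + 1 = 1.
  i=1: a_1=2, p_1 = 2*1 + 1 = 3, q_1 = 2*1 + 0 = 2.
  i=2: a_2=5, p_2 = 5*3 + 1 = 16, q_2 = 5*2 + 1 = 11.

1/1, 3/2, 16/11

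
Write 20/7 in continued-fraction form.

[2; 1, 6]

Run the Euclidean algorithm on 20 and 7; the successive quotients are the partial quotients a_0, a_1, ... (each step inverts the fractional part left over by the previous one):
  20 = 2*7 + 6, so a_0 = 2.
  7 = 1*6 + 1, so a_1 = 1.
  6 = 6*1 + 0, so a_2 = 6.
The remainder reaches 0 after 3 divisions, so the expansion has 3 partial quotients, read off in order.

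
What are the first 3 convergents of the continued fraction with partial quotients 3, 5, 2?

Using the convergent recurrence p_i = a_i*p_{i-1} + p_{i-2}, q_i = a_i*q_{i-1} + q_{i-2} with p_{-2}=0, p_{-1}=1, q_{-2}=1, q_{-1}=0:
  i=0: a_0=3, p_0 = 3*1 + 0 = 3, q_0 = 3*0 + 1 = 1.
  i=1: a_1=5, p_1 = 5*3 + 1 = 16, q_1 = 5*1 + 0 = 5.
  i=2: a_2=2, p_2 = 2*16 + 3 = 35, q_2 = 2*5 + 1 = 11.

3/1, 16/5, 35/11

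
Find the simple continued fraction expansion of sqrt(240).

Write x_i = (sqrt(240) + m_i)/d_i with (m_0, d_0) = (0, 1). a_0 = floor(sqrt(240)) = 15, since 15^2 = 225 <= 240 < 256 = 16^2.
Iterate m_{i+1} = d_i*a_i - m_i, d_{i+1} = (240 - m_{i+1}^2)/d_i, a_{i+1} = floor((a_0 + m_{i+1})/d_{i+1}):
  m_1 = 1*15 - 0 = 15, d_1 = (240 - 15^2)/1 = 15/1 = 15, a_1 = floor((15 + 15)/15) = 2.
  m_2 = 15*2 - 15 = 15, d_2 = (240 - 15^2)/15 = 15/15 = 1, a_2 = floor((15 + 15)/1) = 30.
  m_3 = 1*30 - 15 = 15, d_3 = (240 - 15^2)/1 = 15/1 = 15: (m_3, d_3) = (m_1, d_1) = (15, 15), so from here the quotients repeat a_1, a_2; the period length is 2.
Hence the expansion of sqrt(240) is a_0 = 15 followed by the repeating block 2, 30 (period 2).

[15; (2, 30)]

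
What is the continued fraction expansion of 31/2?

[15; 2]

Run the Euclidean algorithm on 31 and 2; the successive quotients are the partial quotients a_0, a_1, ... (each step inverts the fractional part left over by the previous one):
  31 = 15*2 + 1, so a_0 = 15.
  2 = 2*1 + 0, so a_1 = 2.
The remainder reaches 0 after 2 divisions, so the expansion has 2 partial quotients, read off in order.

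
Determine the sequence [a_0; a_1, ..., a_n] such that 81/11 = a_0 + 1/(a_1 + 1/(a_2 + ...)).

[7; 2, 1, 3]

Run the Euclidean algorithm on 81 and 11; the successive quotients are the partial quotients a_0, a_1, ... (each step inverts the fractional part left over by the previous one):
  81 = 7*11 + 4, so a_0 = 7.
  11 = 2*4 + 3, so a_1 = 2.
  4 = 1*3 + 1, so a_2 = 1.
  3 = 3*1 + 0, so a_3 = 3.
The remainder reaches 0 after 4 divisions, so the expansion has 4 partial quotients, read off in order.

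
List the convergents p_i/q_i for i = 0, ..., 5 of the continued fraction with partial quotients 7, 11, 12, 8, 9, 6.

Using the convergent recurrence p_i = a_i*p_{i-1} + p_{i-2}, q_i = a_i*q_{i-1} + q_{i-2} with p_{-2}=0, p_{-1}=1, q_{-2}=1, q_{-1}=0:
  i=0: a_0=7, p_0 = 7*1 + 0 = 7, q_0 = 7*0 + 1 = 1.
  i=1: a_1=11, p_1 = 11*7 + 1 = 78, q_1 = 11*1 + 0 = 11.
  i=2: a_2=12, p_2 = 12*78 + 7 = 943, q_2 = 12*11 + 1 = 133.
  i=3: a_3=8, p_3 = 8*943 + 78 = 7622, q_3 = 8*133 + 11 = 1075.
  i=4: a_4=9, p_4 = 9*7622 + 943 = 69541, q_4 = 9*1075 + 133 = 9808.
  i=5: a_5=6, p_5 = 6*69541 + 7622 = 424868, q_5 = 6*9808 + 1075 = 59923.

7/1, 78/11, 943/133, 7622/1075, 69541/9808, 424868/59923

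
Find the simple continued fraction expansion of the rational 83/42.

Run the Euclidean algorithm on 83 and 42; the successive quotients are the partial quotients a_0, a_1, ... (each step inverts the fractional part left over by the previous one):
  83 = 1*42 + 41, so a_0 = 1.
  42 = 1*41 + 1, so a_1 = 1.
  41 = 41*1 + 0, so a_2 = 41.
The remainder reaches 0 after 3 divisions, so the expansion has 3 partial quotients, read off in order.

[1; 1, 41]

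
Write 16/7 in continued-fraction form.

Run the Euclidean algorithm on 16 and 7; the successive quotients are the partial quotients a_0, a_1, ... (each step inverts the fractional part left over by the previous one):
  16 = 2*7 + 2, so a_0 = 2.
  7 = 3*2 + 1, so a_1 = 3.
  2 = 2*1 + 0, so a_2 = 2.
The remainder reaches 0 after 3 divisions, so the expansion has 3 partial quotients, read off in order.

[2; 3, 2]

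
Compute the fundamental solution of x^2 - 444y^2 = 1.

(x, y) = (295, 14)

First expand sqrt(444) as a continued fraction. With x_i = (sqrt(444) + m_i)/d_i and (m_0, d_0) = (0, 1): a_0 = floor(sqrt(444)) = 21, since 21^2 = 441 <= 444 < 484 = 22^2.
Iterate m_{i+1} = d_i*a_i - m_i, d_{i+1} = (444 - m_{i+1}^2)/d_i, a_{i+1} = floor((a_0 + m_{i+1})/d_{i+1}):
  m_1 = 1*21 - 0 = 21, d_1 = (444 - 21^2)/1 = 3/1 = 3, a_1 = floor((21 + 21)/3) = 14.
  m_2 = 3*14 - 21 = 21, d_2 = (444 - 21^2)/3 = 3/3 = 1, a_2 = floor((21 + 21)/1) = 42.
  m_3 = 1*42 - 21 = 21, d_3 = (444 - 21^2)/1 = 3/1 = 3: (m_3, d_3) = (m_1, d_1) = (21, 3), so from here the quotients repeat a_1, a_2; the period length is 2.
So sqrt(444) = [21; (14, 42)] with period length k = 2.
k is even, so the fundamental solution of x^2 - 444y^2 = 1 is (p_{k-1}, q_{k-1}) = (p_1, q_1); compute convergents through index 1.
Convergents (p_i = a_i*p_{i-1} + p_{i-2}, q_i = a_i*q_{i-1} + q_{i-2} with p_{-2}=0, p_{-1}=1, q_{-2}=1, q_{-1}=0):
  i=0: a_0=21, p_0 = 21*1 + 0 = 21, q_0 = 21*0 + 1 = 1.
  i=1: a_1=14, p_1 = 14*21 + 1 = 295, q_1 = 14*1 + 0 = 14.
Check: 295^2 - 444*14^2 = 87025 - 87024 = 1, so (x, y) = (295, 14) solves the equation, and by the theorem it is the least positive solution.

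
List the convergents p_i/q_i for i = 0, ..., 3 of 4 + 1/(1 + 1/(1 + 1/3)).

4/1, 5/1, 9/2, 32/7

Using the convergent recurrence p_i = a_i*p_{i-1} + p_{i-2}, q_i = a_i*q_{i-1} + q_{i-2} with p_{-2}=0, p_{-1}=1, q_{-2}=1, q_{-1}=0:
  i=0: a_0=4, p_0 = 4*1 + 0 = 4, q_0 = 4*0 + 1 = 1.
  i=1: a_1=1, p_1 = 1*4 + 1 = 5, q_1 = 1*1 + 0 = 1.
  i=2: a_2=1, p_2 = 1*5 + 4 = 9, q_2 = 1*1 + 1 = 2.
  i=3: a_3=3, p_3 = 3*9 + 5 = 32, q_3 = 3*2 + 1 = 7.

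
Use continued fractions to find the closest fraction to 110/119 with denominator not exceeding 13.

Expand x = 110/119 as a continued fraction with the Euclidean algorithm:
  110 = 0*119 + 110, so a_0 = 0.
  119 = 1*110 + 9, so a_1 = 1.
  110 = 12*9 + 2, so a_2 = 12.
  9 = 4*2 + 1, so a_3 = 4.
  2 = 2*1 + 0, so a_4 = 2.
so x = [0; 1, 12, 4, 2].
Convergents (p_i = a_i*p_{i-1} + p_{i-2}, q_i = a_i*q_{i-1} + q_{i-2} with p_{-2}=0, p_{-1}=1, q_{-2}=1, q_{-1}=0), until the denominator exceeds 13:
  i=0: a_0=0, p_0 = 0*1 + 0 = 0, q_0 = 0*0 + 1 = 1.
  i=1: a_1=1, p_1 = 1*0 + 1 = 1, q_1 = 1*1 + 0 = 1.
  i=2: a_2=12, p_2 = 12*1 + 0 = 12, q_2 = 12*1 + 1 = 13.
  i=3: a_3=4, p_3 = 4*12 + 1 = 49, q_3 = 4*13 + 1 = 53.
q_3 = 53 > 13, so the last convergent with denominator <= 13 is p_2/q_2 = 12/13.
The closest fraction with denominator <= 13 is either p_2/q_2 or the intermediate fraction (k*p_2 + p_1)/(k*q_2 + q_1) with the largest k >= 1 whose denominator stays <= 13; these approach x as k grows, and every other convergent or intermediate fraction in range is farther away.
Largest k: floor((13 - q_1)/q_2) = floor((13 - 1)/13) = 0.
Since k = 0, no intermediate fraction beyond p_2/q_2 has denominator <= 13, so the convergent 12/13 is the closest (its error is |110*13 - 12*119|/(119*13) = 2/1547).

12/13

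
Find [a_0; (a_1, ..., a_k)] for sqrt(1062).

[32; (1, 1, 2, 3, 32, 3, 2, 1, 1, 64)]

Write x_i = (sqrt(1062) + m_i)/d_i with (m_0, d_0) = (0, 1). a_0 = floor(sqrt(1062)) = 32, since 32^2 = 1024 <= 1062 < 1089 = 33^2.
Iterate m_{i+1} = d_i*a_i - m_i, d_{i+1} = (1062 - m_{i+1}^2)/d_i, a_{i+1} = floor((a_0 + m_{i+1})/d_{i+1}):
  m_1 = 1*32 - 0 = 32, d_1 = (1062 - 32^2)/1 = 38/1 = 38, a_1 = floor((32 + 32)/38) = 1.
  m_2 = 38*1 - 32 = 6, d_2 = (1062 - 6^2)/38 = 1026/38 = 27, a_2 = floor((32 + 6)/27) = 1.
  m_3 = 27*1 - 6 = 21, d_3 = (1062 - 21^2)/27 = 621/27 = 23, a_3 = floor((32 + 21)/23) = 2.
  m_4 = 23*2 - 21 = 25, d_4 = (1062 - 25^2)/23 = 437/23 = 19, a_4 = floor((32 + 25)/19) = 3.
  m_5 = 19*3 - 25 = 32, d_5 = (1062 - 32^2)/19 = 38/19 = 2, a_5 = floor((32 + 32)/2) = 32.
  m_6 = 2*32 - 32 = 32, d_6 = (1062 - 32^2)/2 = 38/2 = 19, a_6 = floor((32 + 32)/19) = 3.
  m_7 = 19*3 - 32 = 25, d_7 = (1062 - 25^2)/19 = 437/19 = 23, a_7 = floor((32 + 25)/23) = 2.
  m_8 = 23*2 - 25 = 21, d_8 = (1062 - 21^2)/23 = 621/23 = 27, a_8 = floor((32 + 21)/27) = 1.
  m_9 = 27*1 - 21 = 6, d_9 = (1062 - 6^2)/27 = 1026/27 = 38, a_9 = floor((32 + 6)/38) = 1.
  m_10 = 38*1 - 6 = 32, d_10 = (1062 - 32^2)/38 = 38/38 = 1, a_10 = floor((32 + 32)/1) = 64.
  m_11 = 1*64 - 32 = 32, d_11 = (1062 - 32^2)/1 = 38/1 = 38: (m_11, d_11) = (m_1, d_1) = (32, 38), so from here the quotients repeat a_1, ..., a_10; the period length is 10.
Hence the expansion of sqrt(1062) is a_0 = 32 followed by the repeating block 1, 1, 2, 3, 32, 3, 2, 1, 1, 64 (period 10).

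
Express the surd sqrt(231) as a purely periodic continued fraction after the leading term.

Write x_i = (sqrt(231) + m_i)/d_i with (m_0, d_0) = (0, 1). a_0 = floor(sqrt(231)) = 15, since 15^2 = 225 <= 231 < 256 = 16^2.
Iterate m_{i+1} = d_i*a_i - m_i, d_{i+1} = (231 - m_{i+1}^2)/d_i, a_{i+1} = floor((a_0 + m_{i+1})/d_{i+1}):
  m_1 = 1*15 - 0 = 15, d_1 = (231 - 15^2)/1 = 6/1 = 6, a_1 = floor((15 + 15)/6) = 5.
  m_2 = 6*5 - 15 = 15, d_2 = (231 - 15^2)/6 = 6/6 = 1, a_2 = floor((15 + 15)/1) = 30.
  m_3 = 1*30 - 15 = 15, d_3 = (231 - 15^2)/1 = 6/1 = 6: (m_3, d_3) = (m_1, d_1) = (15, 6), so from here the quotients repeat a_1, a_2; the period length is 2.
Hence the expansion of sqrt(231) is a_0 = 15 followed by the repeating block 5, 30 (period 2).

[15; (5, 30)]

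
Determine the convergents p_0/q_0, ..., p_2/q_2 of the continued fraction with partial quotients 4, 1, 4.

Using the convergent recurrence p_i = a_i*p_{i-1} + p_{i-2}, q_i = a_i*q_{i-1} + q_{i-2} with p_{-2}=0, p_{-1}=1, q_{-2}=1, q_{-1}=0:
  i=0: a_0=4, p_0 = 4*1 + 0 = 4, q_0 = 4*0 + 1 = 1.
  i=1: a_1=1, p_1 = 1*4 + 1 = 5, q_1 = 1*1 + 0 = 1.
  i=2: a_2=4, p_2 = 4*5 + 4 = 24, q_2 = 4*1 + 1 = 5.

4/1, 5/1, 24/5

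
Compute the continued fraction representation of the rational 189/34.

[5; 1, 1, 3, 1, 3]

Run the Euclidean algorithm on 189 and 34; the successive quotients are the partial quotients a_0, a_1, ... (each step inverts the fractional part left over by the previous one):
  189 = 5*34 + 19, so a_0 = 5.
  34 = 1*19 + 15, so a_1 = 1.
  19 = 1*15 + 4, so a_2 = 1.
  15 = 3*4 + 3, so a_3 = 3.
  4 = 1*3 + 1, so a_4 = 1.
  3 = 3*1 + 0, so a_5 = 3.
The remainder reaches 0 after 6 divisions, so the expansion has 6 partial quotients, read off in order.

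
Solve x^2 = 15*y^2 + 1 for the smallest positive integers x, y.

(x, y) = (4, 1)

First expand sqrt(15) as a continued fraction. With x_i = (sqrt(15) + m_i)/d_i and (m_0, d_0) = (0, 1): a_0 = floor(sqrt(15)) = 3, since 3^2 = 9 <= 15 < 16 = 4^2.
Iterate m_{i+1} = d_i*a_i - m_i, d_{i+1} = (15 - m_{i+1}^2)/d_i, a_{i+1} = floor((a_0 + m_{i+1})/d_{i+1}):
  m_1 = 1*3 - 0 = 3, d_1 = (15 - 3^2)/1 = 6/1 = 6, a_1 = floor((3 + 3)/6) = 1.
  m_2 = 6*1 - 3 = 3, d_2 = (15 - 3^2)/6 = 6/6 = 1, a_2 = floor((3 + 3)/1) = 6.
  m_3 = 1*6 - 3 = 3, d_3 = (15 - 3^2)/1 = 6/1 = 6: (m_3, d_3) = (m_1, d_1) = (3, 6), so from here the quotients repeat a_1, a_2; the period length is 2.
So sqrt(15) = [3; (1, 6)] with period length k = 2.
k is even, so the fundamental solution of x^2 - 15y^2 = 1 is (p_{k-1}, q_{k-1}) = (p_1, q_1); compute convergents through index 1.
Convergents (p_i = a_i*p_{i-1} + p_{i-2}, q_i = a_i*q_{i-1} + q_{i-2} with p_{-2}=0, p_{-1}=1, q_{-2}=1, q_{-1}=0):
  i=0: a_0=3, p_0 = 3*1 + 0 = 3, q_0 = 3*0 + 1 = 1.
  i=1: a_1=1, p_1 = 1*3 + 1 = 4, q_1 = 1*1 + 0 = 1.
Check: 4^2 - 15*1^2 = 16 - 15 = 1, so (x, y) = (4, 1) solves the equation, and by the theorem it is the least positive solution.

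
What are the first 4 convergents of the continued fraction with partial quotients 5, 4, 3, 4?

Using the convergent recurrence p_i = a_i*p_{i-1} + p_{i-2}, q_i = a_i*q_{i-1} + q_{i-2} with p_{-2}=0, p_{-1}=1, q_{-2}=1, q_{-1}=0:
  i=0: a_0=5, p_0 = 5*1 + 0 = 5, q_0 = 5*0 + 1 = 1.
  i=1: a_1=4, p_1 = 4*5 + 1 = 21, q_1 = 4*1 + 0 = 4.
  i=2: a_2=3, p_2 = 3*21 + 5 = 68, q_2 = 3*4 + 1 = 13.
  i=3: a_3=4, p_3 = 4*68 + 21 = 293, q_3 = 4*13 + 4 = 56.

5/1, 21/4, 68/13, 293/56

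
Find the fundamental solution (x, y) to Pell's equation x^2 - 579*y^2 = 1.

First expand sqrt(579) as a continued fraction. With x_i = (sqrt(579) + m_i)/d_i and (m_0, d_0) = (0, 1): a_0 = floor(sqrt(579)) = 24, since 24^2 = 576 <= 579 < 625 = 25^2.
Iterate m_{i+1} = d_i*a_i - m_i, d_{i+1} = (579 - m_{i+1}^2)/d_i, a_{i+1} = floor((a_0 + m_{i+1})/d_{i+1}):
  m_1 = 1*24 - 0 = 24, d_1 = (579 - 24^2)/1 = 3/1 = 3, a_1 = floor((24 + 24)/3) = 16.
  m_2 = 3*16 - 24 = 24, d_2 = (579 - 24^2)/3 = 3/3 = 1, a_2 = floor((24 + 24)/1) = 48.
  m_3 = 1*48 - 24 = 24, d_3 = (579 - 24^2)/1 = 3/1 = 3: (m_3, d_3) = (m_1, d_1) = (24, 3), so from here the quotients repeat a_1, a_2; the period length is 2.
So sqrt(579) = [24; (16, 48)] with period length k = 2.
k is even, so the fundamental solution of x^2 - 579y^2 = 1 is (p_{k-1}, q_{k-1}) = (p_1, q_1); compute convergents through index 1.
Convergents (p_i = a_i*p_{i-1} + p_{i-2}, q_i = a_i*q_{i-1} + q_{i-2} with p_{-2}=0, p_{-1}=1, q_{-2}=1, q_{-1}=0):
  i=0: a_0=24, p_0 = 24*1 + 0 = 24, q_0 = 24*0 + 1 = 1.
  i=1: a_1=16, p_1 = 16*24 + 1 = 385, q_1 = 16*1 + 0 = 16.
Check: 385^2 - 579*16^2 = 148225 - 148224 = 1, so (x, y) = (385, 16) solves the equation, and by the theorem it is the least positive solution.

(x, y) = (385, 16)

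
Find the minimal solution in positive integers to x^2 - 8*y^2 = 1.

(x, y) = (3, 1)

First expand sqrt(8) as a continued fraction. With x_i = (sqrt(8) + m_i)/d_i and (m_0, d_0) = (0, 1): a_0 = floor(sqrt(8)) = 2, since 2^2 = 4 <= 8 < 9 = 3^2.
Iterate m_{i+1} = d_i*a_i - m_i, d_{i+1} = (8 - m_{i+1}^2)/d_i, a_{i+1} = floor((a_0 + m_{i+1})/d_{i+1}):
  m_1 = 1*2 - 0 = 2, d_1 = (8 - 2^2)/1 = 4/1 = 4, a_1 = floor((2 + 2)/4) = 1.
  m_2 = 4*1 - 2 = 2, d_2 = (8 - 2^2)/4 = 4/4 = 1, a_2 = floor((2 + 2)/1) = 4.
  m_3 = 1*4 - 2 = 2, d_3 = (8 - 2^2)/1 = 4/1 = 4: (m_3, d_3) = (m_1, d_1) = (2, 4), so from here the quotients repeat a_1, a_2; the period length is 2.
So sqrt(8) = [2; (1, 4)] with period length k = 2.
k is even, so the fundamental solution of x^2 - 8y^2 = 1 is (p_{k-1}, q_{k-1}) = (p_1, q_1); compute convergents through index 1.
Convergents (p_i = a_i*p_{i-1} + p_{i-2}, q_i = a_i*q_{i-1} + q_{i-2} with p_{-2}=0, p_{-1}=1, q_{-2}=1, q_{-1}=0):
  i=0: a_0=2, p_0 = 2*1 + 0 = 2, q_0 = 2*0 + 1 = 1.
  i=1: a_1=1, p_1 = 1*2 + 1 = 3, q_1 = 1*1 + 0 = 1.
Check: 3^2 - 8*1^2 = 9 - 8 = 1, so (x, y) = (3, 1) solves the equation, and by the theorem it is the least positive solution.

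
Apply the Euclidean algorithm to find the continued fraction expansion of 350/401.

[0; 1, 6, 1, 6, 3, 2]

Run the Euclidean algorithm on 350 and 401; the successive quotients are the partial quotients a_0, a_1, ... (each step inverts the fractional part left over by the previous one):
  350 = 0*401 + 350, so a_0 = 0.
  401 = 1*350 + 51, so a_1 = 1.
  350 = 6*51 + 44, so a_2 = 6.
  51 = 1*44 + 7, so a_3 = 1.
  44 = 6*7 + 2, so a_4 = 6.
  7 = 3*2 + 1, so a_5 = 3.
  2 = 2*1 + 0, so a_6 = 2.
The remainder reaches 0 after 7 divisions, so the expansion has 7 partial quotients, read off in order.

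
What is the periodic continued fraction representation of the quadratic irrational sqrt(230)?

Write x_i = (sqrt(230) + m_i)/d_i with (m_0, d_0) = (0, 1). a_0 = floor(sqrt(230)) = 15, since 15^2 = 225 <= 230 < 256 = 16^2.
Iterate m_{i+1} = d_i*a_i - m_i, d_{i+1} = (230 - m_{i+1}^2)/d_i, a_{i+1} = floor((a_0 + m_{i+1})/d_{i+1}):
  m_1 = 1*15 - 0 = 15, d_1 = (230 - 15^2)/1 = 5/1 = 5, a_1 = floor((15 + 15)/5) = 6.
  m_2 = 5*6 - 15 = 15, d_2 = (230 - 15^2)/5 = 5/5 = 1, a_2 = floor((15 + 15)/1) = 30.
  m_3 = 1*30 - 15 = 15, d_3 = (230 - 15^2)/1 = 5/1 = 5: (m_3, d_3) = (m_1, d_1) = (15, 5), so from here the quotients repeat a_1, a_2; the period length is 2.
Hence the expansion of sqrt(230) is a_0 = 15 followed by the repeating block 6, 30 (period 2).

[15; (6, 30)]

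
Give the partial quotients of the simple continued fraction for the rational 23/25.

[0; 1, 11, 2]

Run the Euclidean algorithm on 23 and 25; the successive quotients are the partial quotients a_0, a_1, ... (each step inverts the fractional part left over by the previous one):
  23 = 0*25 + 23, so a_0 = 0.
  25 = 1*23 + 2, so a_1 = 1.
  23 = 11*2 + 1, so a_2 = 11.
  2 = 2*1 + 0, so a_3 = 2.
The remainder reaches 0 after 4 divisions, so the expansion has 4 partial quotients, read off in order.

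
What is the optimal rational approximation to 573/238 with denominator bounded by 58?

65/27

Expand x = 573/238 as a continued fraction with the Euclidean algorithm:
  573 = 2*238 + 97, so a_0 = 2.
  238 = 2*97 + 44, so a_1 = 2.
  97 = 2*44 + 9, so a_2 = 2.
  44 = 4*9 + 8, so a_3 = 4.
  9 = 1*8 + 1, so a_4 = 1.
  8 = 8*1 + 0, so a_5 = 8.
so x = [2; 2, 2, 4, 1, 8].
Convergents (p_i = a_i*p_{i-1} + p_{i-2}, q_i = a_i*q_{i-1} + q_{i-2} with p_{-2}=0, p_{-1}=1, q_{-2}=1, q_{-1}=0), until the denominator exceeds 58:
  i=0: a_0=2, p_0 = 2*1 + 0 = 2, q_0 = 2*0 + 1 = 1.
  i=1: a_1=2, p_1 = 2*2 + 1 = 5, q_1 = 2*1 + 0 = 2.
  i=2: a_2=2, p_2 = 2*5 + 2 = 12, q_2 = 2*2 + 1 = 5.
  i=3: a_3=4, p_3 = 4*12 + 5 = 53, q_3 = 4*5 + 2 = 22.
  i=4: a_4=1, p_4 = 1*53 + 12 = 65, q_4 = 1*22 + 5 = 27.
  i=5: a_5=8, p_5 = 8*65 + 53 = 573, q_5 = 8*27 + 22 = 238.
q_5 = 238 > 58, so the last convergent with denominator <= 58 is p_4/q_4 = 65/27.
The closest fraction with denominator <= 58 is either p_4/q_4 or the intermediate fraction (k*p_4 + p_3)/(k*q_4 + q_3) with the largest k >= 1 whose denominator stays <= 58; these approach x as k grows, and every other convergent or intermediate fraction in range is farther away.
Largest k: floor((58 - q_3)/q_4) = floor((58 - 22)/27) = 1.
That gives (1*65 + 53)/(1*27 + 22) = 118/49.
Compare the errors: |x - 65/27| = |573*27 - 65*238|/(238*27) = 1/6426, and |x - 118/49| = |573*49 - 118*238|/(238*49) = 7/11662.
Cross-multiplying, 1*11662 = 11662 < 44982 = 7*6426, so 1/6426 is smaller: the convergent 65/27 is closer to x than 118/49.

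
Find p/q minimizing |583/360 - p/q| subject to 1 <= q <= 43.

Expand x = 583/360 as a continued fraction with the Euclidean algorithm:
  583 = 1*360 + 223, so a_0 = 1.
  360 = 1*223 + 137, so a_1 = 1.
  223 = 1*137 + 86, so a_2 = 1.
  137 = 1*86 + 51, so a_3 = 1.
  86 = 1*51 + 35, so a_4 = 1.
  51 = 1*35 + 16, so a_5 = 1.
  35 = 2*16 + 3, so a_6 = 2.
  16 = 5*3 + 1, so a_7 = 5.
  3 = 3*1 + 0, so a_8 = 3.
so x = [1; 1, 1, 1, 1, 1, 2, 5, 3].
Convergents (p_i = a_i*p_{i-1} + p_{i-2}, q_i = a_i*q_{i-1} + q_{i-2} with p_{-2}=0, p_{-1}=1, q_{-2}=1, q_{-1}=0), until the denominator exceeds 43:
  i=0: a_0=1, p_0 = 1*1 + 0 = 1, q_0 = 1*0 + 1 = 1.
  i=1: a_1=1, p_1 = 1*1 + 1 = 2, q_1 = 1*1 + 0 = 1.
  i=2: a_2=1, p_2 = 1*2 + 1 = 3, q_2 = 1*1 + 1 = 2.
  i=3: a_3=1, p_3 = 1*3 + 2 = 5, q_3 = 1*2 + 1 = 3.
  i=4: a_4=1, p_4 = 1*5 + 3 = 8, q_4 = 1*3 + 2 = 5.
  i=5: a_5=1, p_5 = 1*8 + 5 = 13, q_5 = 1*5 + 3 = 8.
  i=6: a_6=2, p_6 = 2*13 + 8 = 34, q_6 = 2*8 + 5 = 21.
  i=7: a_7=5, p_7 = 5*34 + 13 = 183, q_7 = 5*21 + 8 = 113.
q_7 = 113 > 43, so the last convergent with denominator <= 43 is p_6/q_6 = 34/21.
The closest fraction with denominator <= 43 is either p_6/q_6 or the intermediate fraction (k*p_6 + p_5)/(k*q_6 + q_5) with the largest k >= 1 whose denominator stays <= 43; these approach x as k grows, and every other convergent or intermediate fraction in range is farther away.
Largest k: floor((43 - q_5)/q_6) = floor((43 - 8)/21) = 1.
That gives (1*34 + 13)/(1*21 + 8) = 47/29.
Compare the errors: |x - 34/21| = |583*21 - 34*360|/(360*21) = 3/7560, and |x - 47/29| = |583*29 - 47*360|/(360*29) = 13/10440.
Cross-multiplying, 3*10440 = 31320 < 98280 = 13*7560, so 3/7560 is smaller: the convergent 34/21 is closer to x than 47/29.

34/21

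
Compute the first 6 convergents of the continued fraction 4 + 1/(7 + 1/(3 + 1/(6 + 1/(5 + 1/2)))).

Using the convergent recurrence p_i = a_i*p_{i-1} + p_{i-2}, q_i = a_i*q_{i-1} + q_{i-2} with p_{-2}=0, p_{-1}=1, q_{-2}=1, q_{-1}=0:
  i=0: a_0=4, p_0 = 4*1 + 0 = 4, q_0 = 4*0 + 1 = 1.
  i=1: a_1=7, p_1 = 7*4 + 1 = 29, q_1 = 7*1 + 0 = 7.
  i=2: a_2=3, p_2 = 3*29 + 4 = 91, q_2 = 3*7 + 1 = 22.
  i=3: a_3=6, p_3 = 6*91 + 29 = 575, q_3 = 6*22 + 7 = 139.
  i=4: a_4=5, p_4 = 5*575 + 91 = 2966, q_4 = 5*139 + 22 = 717.
  i=5: a_5=2, p_5 = 2*2966 + 575 = 6507, q_5 = 2*717 + 139 = 1573.

4/1, 29/7, 91/22, 575/139, 2966/717, 6507/1573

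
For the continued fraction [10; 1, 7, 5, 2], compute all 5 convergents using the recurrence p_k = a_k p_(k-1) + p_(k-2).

Using the convergent recurrence p_i = a_i*p_{i-1} + p_{i-2}, q_i = a_i*q_{i-1} + q_{i-2} with p_{-2}=0, p_{-1}=1, q_{-2}=1, q_{-1}=0:
  i=0: a_0=10, p_0 = 10*1 + 0 = 10, q_0 = 10*0 + 1 = 1.
  i=1: a_1=1, p_1 = 1*10 + 1 = 11, q_1 = 1*1 + 0 = 1.
  i=2: a_2=7, p_2 = 7*11 + 10 = 87, q_2 = 7*1 + 1 = 8.
  i=3: a_3=5, p_3 = 5*87 + 11 = 446, q_3 = 5*8 + 1 = 41.
  i=4: a_4=2, p_4 = 2*446 + 87 = 979, q_4 = 2*41 + 8 = 90.

10/1, 11/1, 87/8, 446/41, 979/90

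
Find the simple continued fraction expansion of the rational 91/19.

Run the Euclidean algorithm on 91 and 19; the successive quotients are the partial quotients a_0, a_1, ... (each step inverts the fractional part left over by the previous one):
  91 = 4*19 + 15, so a_0 = 4.
  19 = 1*15 + 4, so a_1 = 1.
  15 = 3*4 + 3, so a_2 = 3.
  4 = 1*3 + 1, so a_3 = 1.
  3 = 3*1 + 0, so a_4 = 3.
The remainder reaches 0 after 5 divisions, so the expansion has 5 partial quotients, read off in order.

[4; 1, 3, 1, 3]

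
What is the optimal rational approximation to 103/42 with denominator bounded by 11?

Expand x = 103/42 as a continued fraction with the Euclidean algorithm:
  103 = 2*42 + 19, so a_0 = 2.
  42 = 2*19 + 4, so a_1 = 2.
  19 = 4*4 + 3, so a_2 = 4.
  4 = 1*3 + 1, so a_3 = 1.
  3 = 3*1 + 0, so a_4 = 3.
so x = [2; 2, 4, 1, 3].
Convergents (p_i = a_i*p_{i-1} + p_{i-2}, q_i = a_i*q_{i-1} + q_{i-2} with p_{-2}=0, p_{-1}=1, q_{-2}=1, q_{-1}=0), until the denominator exceeds 11:
  i=0: a_0=2, p_0 = 2*1 + 0 = 2, q_0 = 2*0 + 1 = 1.
  i=1: a_1=2, p_1 = 2*2 + 1 = 5, q_1 = 2*1 + 0 = 2.
  i=2: a_2=4, p_2 = 4*5 + 2 = 22, q_2 = 4*2 + 1 = 9.
  i=3: a_3=1, p_3 = 1*22 + 5 = 27, q_3 = 1*9 + 2 = 11.
  i=4: a_4=3, p_4 = 3*27 + 22 = 103, q_4 = 3*11 + 9 = 42.
q_4 = 42 > 11, so the last convergent with denominator <= 11 is p_3/q_3 = 27/11.
The closest fraction with denominator <= 11 is either p_3/q_3 or the intermediate fraction (k*p_3 + p_2)/(k*q_3 + q_2) with the largest k >= 1 whose denominator stays <= 11; these approach x as k grows, and every other convergent or intermediate fraction in range is farther away.
Largest k: floor((11 - q_2)/q_3) = floor((11 - 9)/11) = 0.
Since k = 0, no intermediate fraction beyond p_3/q_3 has denominator <= 11, so the convergent 27/11 is the closest (its error is |103*11 - 27*42|/(42*11) = 1/462).

27/11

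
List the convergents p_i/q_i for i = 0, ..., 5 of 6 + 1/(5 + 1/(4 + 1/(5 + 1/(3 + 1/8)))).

6/1, 31/5, 130/21, 681/110, 2173/351, 18065/2918

Using the convergent recurrence p_i = a_i*p_{i-1} + p_{i-2}, q_i = a_i*q_{i-1} + q_{i-2} with p_{-2}=0, p_{-1}=1, q_{-2}=1, q_{-1}=0:
  i=0: a_0=6, p_0 = 6*1 + 0 = 6, q_0 = 6*0 + 1 = 1.
  i=1: a_1=5, p_1 = 5*6 + 1 = 31, q_1 = 5*1 + 0 = 5.
  i=2: a_2=4, p_2 = 4*31 + 6 = 130, q_2 = 4*5 + 1 = 21.
  i=3: a_3=5, p_3 = 5*130 + 31 = 681, q_3 = 5*21 + 5 = 110.
  i=4: a_4=3, p_4 = 3*681 + 130 = 2173, q_4 = 3*110 + 21 = 351.
  i=5: a_5=8, p_5 = 8*2173 + 681 = 18065, q_5 = 8*351 + 110 = 2918.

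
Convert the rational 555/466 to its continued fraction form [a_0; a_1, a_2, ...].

Run the Euclidean algorithm on 555 and 466; the successive quotients are the partial quotients a_0, a_1, ... (each step inverts the fractional part left over by the previous one):
  555 = 1*466 + 89, so a_0 = 1.
  466 = 5*89 + 21, so a_1 = 5.
  89 = 4*21 + 5, so a_2 = 4.
  21 = 4*5 + 1, so a_3 = 4.
  5 = 5*1 + 0, so a_4 = 5.
The remainder reaches 0 after 5 divisions, so the expansion has 5 partial quotients, read off in order.

[1; 5, 4, 4, 5]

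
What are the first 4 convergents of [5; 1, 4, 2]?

Using the convergent recurrence p_i = a_i*p_{i-1} + p_{i-2}, q_i = a_i*q_{i-1} + q_{i-2} with p_{-2}=0, p_{-1}=1, q_{-2}=1, q_{-1}=0:
  i=0: a_0=5, p_0 = 5*1 + 0 = 5, q_0 = 5*0 + 1 = 1.
  i=1: a_1=1, p_1 = 1*5 + 1 = 6, q_1 = 1*1 + 0 = 1.
  i=2: a_2=4, p_2 = 4*6 + 5 = 29, q_2 = 4*1 + 1 = 5.
  i=3: a_3=2, p_3 = 2*29 + 6 = 64, q_3 = 2*5 + 1 = 11.

5/1, 6/1, 29/5, 64/11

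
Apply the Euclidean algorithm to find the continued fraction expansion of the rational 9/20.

[0; 2, 4, 2]

Run the Euclidean algorithm on 9 and 20; the successive quotients are the partial quotients a_0, a_1, ... (each step inverts the fractional part left over by the previous one):
  9 = 0*20 + 9, so a_0 = 0.
  20 = 2*9 + 2, so a_1 = 2.
  9 = 4*2 + 1, so a_2 = 4.
  2 = 2*1 + 0, so a_3 = 2.
The remainder reaches 0 after 4 divisions, so the expansion has 4 partial quotients, read off in order.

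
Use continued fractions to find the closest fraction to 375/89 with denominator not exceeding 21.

59/14

Expand x = 375/89 as a continued fraction with the Euclidean algorithm:
  375 = 4*89 + 19, so a_0 = 4.
  89 = 4*19 + 13, so a_1 = 4.
  19 = 1*13 + 6, so a_2 = 1.
  13 = 2*6 + 1, so a_3 = 2.
  6 = 6*1 + 0, so a_4 = 6.
so x = [4; 4, 1, 2, 6].
Convergents (p_i = a_i*p_{i-1} + p_{i-2}, q_i = a_i*q_{i-1} + q_{i-2} with p_{-2}=0, p_{-1}=1, q_{-2}=1, q_{-1}=0), until the denominator exceeds 21:
  i=0: a_0=4, p_0 = 4*1 + 0 = 4, q_0 = 4*0 + 1 = 1.
  i=1: a_1=4, p_1 = 4*4 + 1 = 17, q_1 = 4*1 + 0 = 4.
  i=2: a_2=1, p_2 = 1*17 + 4 = 21, q_2 = 1*4 + 1 = 5.
  i=3: a_3=2, p_3 = 2*21 + 17 = 59, q_3 = 2*5 + 4 = 14.
  i=4: a_4=6, p_4 = 6*59 + 21 = 375, q_4 = 6*14 + 5 = 89.
q_4 = 89 > 21, so the last convergent with denominator <= 21 is p_3/q_3 = 59/14.
The closest fraction with denominator <= 21 is either p_3/q_3 or the intermediate fraction (k*p_3 + p_2)/(k*q_3 + q_2) with the largest k >= 1 whose denominator stays <= 21; these approach x as k grows, and every other convergent or intermediate fraction in range is farther away.
Largest k: floor((21 - q_2)/q_3) = floor((21 - 5)/14) = 1.
That gives (1*59 + 21)/(1*14 + 5) = 80/19.
Compare the errors: |x - 59/14| = |375*14 - 59*89|/(89*14) = 1/1246, and |x - 80/19| = |375*19 - 80*89|/(89*19) = 5/1691.
Cross-multiplying, 1*1691 = 1691 < 6230 = 5*1246, so 1/1246 is smaller: the convergent 59/14 is closer to x than 80/19.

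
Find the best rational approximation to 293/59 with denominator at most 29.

144/29

Expand x = 293/59 as a continued fraction with the Euclidean algorithm:
  293 = 4*59 + 57, so a_0 = 4.
  59 = 1*57 + 2, so a_1 = 1.
  57 = 28*2 + 1, so a_2 = 28.
  2 = 2*1 + 0, so a_3 = 2.
so x = [4; 1, 28, 2].
Convergents (p_i = a_i*p_{i-1} + p_{i-2}, q_i = a_i*q_{i-1} + q_{i-2} with p_{-2}=0, p_{-1}=1, q_{-2}=1, q_{-1}=0), until the denominator exceeds 29:
  i=0: a_0=4, p_0 = 4*1 + 0 = 4, q_0 = 4*0 + 1 = 1.
  i=1: a_1=1, p_1 = 1*4 + 1 = 5, q_1 = 1*1 + 0 = 1.
  i=2: a_2=28, p_2 = 28*5 + 4 = 144, q_2 = 28*1 + 1 = 29.
  i=3: a_3=2, p_3 = 2*144 + 5 = 293, q_3 = 2*29 + 1 = 59.
q_3 = 59 > 29, so the last convergent with denominator <= 29 is p_2/q_2 = 144/29.
The closest fraction with denominator <= 29 is either p_2/q_2 or the intermediate fraction (k*p_2 + p_1)/(k*q_2 + q_1) with the largest k >= 1 whose denominator stays <= 29; these approach x as k grows, and every other convergent or intermediate fraction in range is farther away.
Largest k: floor((29 - q_1)/q_2) = floor((29 - 1)/29) = 0.
Since k = 0, no intermediate fraction beyond p_2/q_2 has denominator <= 29, so the convergent 144/29 is the closest (its error is |293*29 - 144*59|/(59*29) = 1/1711).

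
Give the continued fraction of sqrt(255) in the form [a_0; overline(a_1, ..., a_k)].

Write x_i = (sqrt(255) + m_i)/d_i with (m_0, d_0) = (0, 1). a_0 = floor(sqrt(255)) = 15, since 15^2 = 225 <= 255 < 256 = 16^2.
Iterate m_{i+1} = d_i*a_i - m_i, d_{i+1} = (255 - m_{i+1}^2)/d_i, a_{i+1} = floor((a_0 + m_{i+1})/d_{i+1}):
  m_1 = 1*15 - 0 = 15, d_1 = (255 - 15^2)/1 = 30/1 = 30, a_1 = floor((15 + 15)/30) = 1.
  m_2 = 30*1 - 15 = 15, d_2 = (255 - 15^2)/30 = 30/30 = 1, a_2 = floor((15 + 15)/1) = 30.
  m_3 = 1*30 - 15 = 15, d_3 = (255 - 15^2)/1 = 30/1 = 30: (m_3, d_3) = (m_1, d_1) = (15, 30), so from here the quotients repeat a_1, a_2; the period length is 2.
Hence the expansion of sqrt(255) is a_0 = 15 followed by the repeating block 1, 30 (period 2).

[15; overline(1, 30)]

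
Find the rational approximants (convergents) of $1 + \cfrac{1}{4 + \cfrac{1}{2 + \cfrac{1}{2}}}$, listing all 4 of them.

Using the convergent recurrence p_i = a_i*p_{i-1} + p_{i-2}, q_i = a_i*q_{i-1} + q_{i-2} with p_{-2}=0, p_{-1}=1, q_{-2}=1, q_{-1}=0:
  i=0: a_0=1, p_0 = 1*1 + 0 = 1, q_0 = 1*0 + 1 = 1.
  i=1: a_1=4, p_1 = 4*1 + 1 = 5, q_1 = 4*1 + 0 = 4.
  i=2: a_2=2, p_2 = 2*5 + 1 = 11, q_2 = 2*4 + 1 = 9.
  i=3: a_3=2, p_3 = 2*11 + 5 = 27, q_3 = 2*9 + 4 = 22.

1/1, 5/4, 11/9, 27/22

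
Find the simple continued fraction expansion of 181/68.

[2; 1, 1, 1, 22]

Run the Euclidean algorithm on 181 and 68; the successive quotients are the partial quotients a_0, a_1, ... (each step inverts the fractional part left over by the previous one):
  181 = 2*68 + 45, so a_0 = 2.
  68 = 1*45 + 23, so a_1 = 1.
  45 = 1*23 + 22, so a_2 = 1.
  23 = 1*22 + 1, so a_3 = 1.
  22 = 22*1 + 0, so a_4 = 22.
The remainder reaches 0 after 5 divisions, so the expansion has 5 partial quotients, read off in order.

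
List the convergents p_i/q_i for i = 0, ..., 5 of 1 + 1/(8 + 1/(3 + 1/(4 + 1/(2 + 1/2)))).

1/1, 9/8, 28/25, 121/108, 270/241, 661/590

Using the convergent recurrence p_i = a_i*p_{i-1} + p_{i-2}, q_i = a_i*q_{i-1} + q_{i-2} with p_{-2}=0, p_{-1}=1, q_{-2}=1, q_{-1}=0:
  i=0: a_0=1, p_0 = 1*1 + 0 = 1, q_0 = 1*0 + 1 = 1.
  i=1: a_1=8, p_1 = 8*1 + 1 = 9, q_1 = 8*1 + 0 = 8.
  i=2: a_2=3, p_2 = 3*9 + 1 = 28, q_2 = 3*8 + 1 = 25.
  i=3: a_3=4, p_3 = 4*28 + 9 = 121, q_3 = 4*25 + 8 = 108.
  i=4: a_4=2, p_4 = 2*121 + 28 = 270, q_4 = 2*108 + 25 = 241.
  i=5: a_5=2, p_5 = 2*270 + 121 = 661, q_5 = 2*241 + 108 = 590.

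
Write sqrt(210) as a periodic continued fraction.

Write x_i = (sqrt(210) + m_i)/d_i with (m_0, d_0) = (0, 1). a_0 = floor(sqrt(210)) = 14, since 14^2 = 196 <= 210 < 225 = 15^2.
Iterate m_{i+1} = d_i*a_i - m_i, d_{i+1} = (210 - m_{i+1}^2)/d_i, a_{i+1} = floor((a_0 + m_{i+1})/d_{i+1}):
  m_1 = 1*14 - 0 = 14, d_1 = (210 - 14^2)/1 = 14/1 = 14, a_1 = floor((14 + 14)/14) = 2.
  m_2 = 14*2 - 14 = 14, d_2 = (210 - 14^2)/14 = 14/14 = 1, a_2 = floor((14 + 14)/1) = 28.
  m_3 = 1*28 - 14 = 14, d_3 = (210 - 14^2)/1 = 14/1 = 14: (m_3, d_3) = (m_1, d_1) = (14, 14), so from here the quotients repeat a_1, a_2; the period length is 2.
Hence the expansion of sqrt(210) is a_0 = 14 followed by the repeating block 2, 28 (period 2).

[14; (2, 28)]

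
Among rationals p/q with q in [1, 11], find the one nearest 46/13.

Expand x = 46/13 as a continued fraction with the Euclidean algorithm:
  46 = 3*13 + 7, so a_0 = 3.
  13 = 1*7 + 6, so a_1 = 1.
  7 = 1*6 + 1, so a_2 = 1.
  6 = 6*1 + 0, so a_3 = 6.
so x = [3; 1, 1, 6].
Convergents (p_i = a_i*p_{i-1} + p_{i-2}, q_i = a_i*q_{i-1} + q_{i-2} with p_{-2}=0, p_{-1}=1, q_{-2}=1, q_{-1}=0), until the denominator exceeds 11:
  i=0: a_0=3, p_0 = 3*1 + 0 = 3, q_0 = 3*0 + 1 = 1.
  i=1: a_1=1, p_1 = 1*3 + 1 = 4, q_1 = 1*1 + 0 = 1.
  i=2: a_2=1, p_2 = 1*4 + 3 = 7, q_2 = 1*1 + 1 = 2.
  i=3: a_3=6, p_3 = 6*7 + 4 = 46, q_3 = 6*2 + 1 = 13.
q_3 = 13 > 11, so the last convergent with denominator <= 11 is p_2/q_2 = 7/2.
The closest fraction with denominator <= 11 is either p_2/q_2 or the intermediate fraction (k*p_2 + p_1)/(k*q_2 + q_1) with the largest k >= 1 whose denominator stays <= 11; these approach x as k grows, and every other convergent or intermediate fraction in range is farther away.
Largest k: floor((11 - q_1)/q_2) = floor((11 - 1)/2) = 5.
That gives (5*7 + 4)/(5*2 + 1) = 39/11.
Compare the errors: |x - 7/2| = |46*2 - 7*13|/(13*2) = 1/26, and |x - 39/11| = |46*11 - 39*13|/(13*11) = 1/143.
Cross-multiplying, 1*26 = 26 < 143 = 1*143, so 1/143 is smaller: the intermediate fraction 39/11 is closer to x than 7/2.

39/11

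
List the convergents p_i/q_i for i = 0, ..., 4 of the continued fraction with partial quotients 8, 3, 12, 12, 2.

8/1, 25/3, 308/37, 3721/447, 7750/931

Using the convergent recurrence p_i = a_i*p_{i-1} + p_{i-2}, q_i = a_i*q_{i-1} + q_{i-2} with p_{-2}=0, p_{-1}=1, q_{-2}=1, q_{-1}=0:
  i=0: a_0=8, p_0 = 8*1 + 0 = 8, q_0 = 8*0 + 1 = 1.
  i=1: a_1=3, p_1 = 3*8 + 1 = 25, q_1 = 3*1 + 0 = 3.
  i=2: a_2=12, p_2 = 12*25 + 8 = 308, q_2 = 12*3 + 1 = 37.
  i=3: a_3=12, p_3 = 12*308 + 25 = 3721, q_3 = 12*37 + 3 = 447.
  i=4: a_4=2, p_4 = 2*3721 + 308 = 7750, q_4 = 2*447 + 37 = 931.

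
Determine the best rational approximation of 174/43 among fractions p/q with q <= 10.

Expand x = 174/43 as a continued fraction with the Euclidean algorithm:
  174 = 4*43 + 2, so a_0 = 4.
  43 = 21*2 + 1, so a_1 = 21.
  2 = 2*1 + 0, so a_2 = 2.
so x = [4; 21, 2].
Convergents (p_i = a_i*p_{i-1} + p_{i-2}, q_i = a_i*q_{i-1} + q_{i-2} with p_{-2}=0, p_{-1}=1, q_{-2}=1, q_{-1}=0), until the denominator exceeds 10:
  i=0: a_0=4, p_0 = 4*1 + 0 = 4, q_0 = 4*0 + 1 = 1.
  i=1: a_1=21, p_1 = 21*4 + 1 = 85, q_1 = 21*1 + 0 = 21.
q_1 = 21 > 10, so the last convergent with denominator <= 10 is p_0/q_0 = 4/1.
The closest fraction with denominator <= 10 is either p_0/q_0 or the intermediate fraction (k*p_0 + p_{-1})/(k*q_0 + q_{-1}) with the largest k >= 1 whose denominator stays <= 10; these approach x as k grows, and every other convergent or intermediate fraction in range is farther away.
Largest k: floor((10 - q_{-1})/q_0) = floor((10 - 0)/1) = 10 (using the seeds p_{-1} = 1, q_{-1} = 0).
That gives (10*4 + 1)/(10*1 + 0) = 41/10.
Compare the errors: |x - 4/1| = |174*1 - 4*43|/(43*1) = 2/43, and |x - 41/10| = |174*10 - 41*43|/(43*10) = 23/430.
Cross-multiplying, 2*430 = 860 < 989 = 23*43, so 2/43 is smaller: the convergent 4/1 is closer to x than 41/10.

4/1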